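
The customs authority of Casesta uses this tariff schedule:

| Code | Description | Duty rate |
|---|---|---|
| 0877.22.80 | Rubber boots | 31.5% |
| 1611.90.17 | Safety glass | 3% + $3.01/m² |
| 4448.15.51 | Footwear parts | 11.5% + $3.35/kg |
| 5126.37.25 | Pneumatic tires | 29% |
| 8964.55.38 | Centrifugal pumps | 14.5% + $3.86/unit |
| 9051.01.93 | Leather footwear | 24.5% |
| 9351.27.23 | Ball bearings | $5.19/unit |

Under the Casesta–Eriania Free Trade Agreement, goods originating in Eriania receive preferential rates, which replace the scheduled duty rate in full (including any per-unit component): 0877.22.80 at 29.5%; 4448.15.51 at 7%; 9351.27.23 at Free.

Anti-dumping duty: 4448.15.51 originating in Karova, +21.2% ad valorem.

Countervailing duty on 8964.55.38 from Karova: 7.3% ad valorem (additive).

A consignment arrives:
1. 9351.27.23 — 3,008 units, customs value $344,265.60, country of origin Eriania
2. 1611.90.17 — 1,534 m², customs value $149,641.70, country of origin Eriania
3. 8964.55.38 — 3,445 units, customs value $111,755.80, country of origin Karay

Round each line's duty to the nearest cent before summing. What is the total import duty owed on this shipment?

$38,608.88

Line 1 (9351.27.23, Eriania, 3,008 units, $344,265.60):
Base rate for 9351.27.23 is $5.19/unit.
Origin Eriania qualifies under the Casesta–Eriania agreement and 9351.27.23 is covered: preferential rate Free applies instead.
Duty = $344,265.60 × 0% = $0.00.
Line 2 (1611.90.17, Eriania, 1,534 m², $149,641.70):
Base rate for 1611.90.17 is 3% + $3.01/m².
Origin Eriania is the FTA partner but 1611.90.17 is not on the preference list; base rate stands.
Duty = $149,641.70 × 3% + 1,534 × $3.01 = $9,106.59.
Line 3 (8964.55.38, Karay, 3,445 units, $111,755.80):
Base rate for 8964.55.38 is 14.5% + $3.86/unit.
The additional-duty order on 8964.55.38 targets Karova, not Karay; it does not apply.
Duty = $111,755.80 × 14.5% + 3,445 × $3.86 = $29,502.29.
Total = $0.00 + $9,106.59 + $29,502.29 = $38,608.88.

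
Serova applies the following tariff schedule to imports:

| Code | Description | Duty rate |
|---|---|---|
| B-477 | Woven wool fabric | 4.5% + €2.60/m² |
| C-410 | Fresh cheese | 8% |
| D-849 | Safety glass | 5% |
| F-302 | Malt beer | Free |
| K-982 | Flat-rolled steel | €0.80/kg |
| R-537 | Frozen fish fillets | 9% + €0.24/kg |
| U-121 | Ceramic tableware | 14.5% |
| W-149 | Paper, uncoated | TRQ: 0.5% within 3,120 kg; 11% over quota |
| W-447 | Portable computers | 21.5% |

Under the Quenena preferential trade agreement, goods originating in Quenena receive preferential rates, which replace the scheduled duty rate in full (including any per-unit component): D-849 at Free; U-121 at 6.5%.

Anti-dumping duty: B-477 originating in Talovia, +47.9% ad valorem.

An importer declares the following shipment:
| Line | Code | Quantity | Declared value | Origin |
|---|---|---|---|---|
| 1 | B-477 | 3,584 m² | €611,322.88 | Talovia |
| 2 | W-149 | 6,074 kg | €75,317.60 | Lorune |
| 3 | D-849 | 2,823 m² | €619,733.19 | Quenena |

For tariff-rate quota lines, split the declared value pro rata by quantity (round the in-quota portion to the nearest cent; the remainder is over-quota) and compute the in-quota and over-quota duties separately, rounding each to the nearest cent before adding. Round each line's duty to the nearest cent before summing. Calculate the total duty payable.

Line 1 (B-477, Talovia, 3,584 m², €611,322.88):
Base rate for B-477 is 4.5% + €2.60/m².
Additional duty on B-477 from Talovia: +47.9%. Applied ad valorem rate: 4.5% + 47.9% = 52.4%.
Duty = €611,322.88 × 52.4% + 3,584 × €2.60 = €329,651.59.
Line 2 (W-149, Lorune, 6,074 kg, €75,317.60):
Code W-149 is under a tariff-rate quota (threshold 3,120 kg). In-quota: 3,120 kg at 0.5%; over-quota: 2,954 kg at 11%.
Pro-rata value split: in-quota = €75,317.60 × 3,120/6,074 = €38,688.00; over-quota = €75,317.60 − €38,688.00 = €36,629.60.
In-quota duty = €38,688.00 × 0.5% = €193.44. Over-quota duty = €36,629.60 × 11% = €4,029.26.
Line duty = €193.44 + €4,029.26 = €4,222.70.
Line 3 (D-849, Quenena, 2,823 m², €619,733.19):
Base rate for D-849 is 5%.
Origin Quenena qualifies under the Serova–Quenena agreement and D-849 is covered: preferential rate Free applies instead.
Duty = €619,733.19 × 0% = €0.00.
Total = €329,651.59 + €4,222.70 + €0.00 = €333,874.29.

€333,874.29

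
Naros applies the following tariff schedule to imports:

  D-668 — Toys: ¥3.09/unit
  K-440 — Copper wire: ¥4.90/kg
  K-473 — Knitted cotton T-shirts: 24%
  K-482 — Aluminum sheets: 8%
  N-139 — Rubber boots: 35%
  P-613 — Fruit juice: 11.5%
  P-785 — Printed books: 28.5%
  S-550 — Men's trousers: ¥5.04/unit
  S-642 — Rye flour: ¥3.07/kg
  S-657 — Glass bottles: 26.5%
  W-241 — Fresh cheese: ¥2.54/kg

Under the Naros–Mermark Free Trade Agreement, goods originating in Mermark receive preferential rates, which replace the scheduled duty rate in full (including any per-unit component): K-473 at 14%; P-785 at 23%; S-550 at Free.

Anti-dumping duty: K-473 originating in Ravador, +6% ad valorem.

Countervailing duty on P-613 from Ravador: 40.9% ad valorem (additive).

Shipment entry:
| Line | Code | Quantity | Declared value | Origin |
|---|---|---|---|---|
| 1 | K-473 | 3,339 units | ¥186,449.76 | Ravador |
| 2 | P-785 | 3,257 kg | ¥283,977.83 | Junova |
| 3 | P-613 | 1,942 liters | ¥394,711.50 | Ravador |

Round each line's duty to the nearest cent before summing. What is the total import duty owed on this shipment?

¥343,697.44

Line 1 (K-473, Ravador, 3,339 units, ¥186,449.76):
Base rate for K-473 is 24%.
K-473 has an FTA preferential rate, but origin Ravador is not Mermark; base rate stands.
Additional duty on K-473 from Ravador: +6%. Applied ad valorem rate: 24% + 6% = 30%.
Duty = ¥186,449.76 × 30% = ¥55,934.93.
Line 2 (P-785, Junova, 3,257 kg, ¥283,977.83):
Base rate for P-785 is 28.5%.
P-785 has an FTA preferential rate, but origin Junova is not Mermark; base rate stands.
Duty = ¥283,977.83 × 28.5% = ¥80,933.68.
Line 3 (P-613, Ravador, 1,942 liters, ¥394,711.50):
Base rate for P-613 is 11.5%.
Additional duty on P-613 from Ravador: +40.9%. Applied ad valorem rate: 11.5% + 40.9% = 52.4%.
Duty = ¥394,711.50 × 52.4% = ¥206,828.83.
Total = ¥55,934.93 + ¥80,933.68 + ¥206,828.83 = ¥343,697.44.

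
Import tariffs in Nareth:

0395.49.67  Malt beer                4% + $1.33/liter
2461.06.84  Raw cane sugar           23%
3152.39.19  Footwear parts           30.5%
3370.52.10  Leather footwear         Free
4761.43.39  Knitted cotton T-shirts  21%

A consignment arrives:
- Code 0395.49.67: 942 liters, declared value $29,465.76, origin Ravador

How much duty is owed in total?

$2,431.49

Line 1 (0395.49.67, Ravador, 942 liters, $29,465.76):
Base rate for 0395.49.67 is 4% + $1.33/liter.
Duty = $29,465.76 × 4% + 942 × $1.33 = $2,431.49.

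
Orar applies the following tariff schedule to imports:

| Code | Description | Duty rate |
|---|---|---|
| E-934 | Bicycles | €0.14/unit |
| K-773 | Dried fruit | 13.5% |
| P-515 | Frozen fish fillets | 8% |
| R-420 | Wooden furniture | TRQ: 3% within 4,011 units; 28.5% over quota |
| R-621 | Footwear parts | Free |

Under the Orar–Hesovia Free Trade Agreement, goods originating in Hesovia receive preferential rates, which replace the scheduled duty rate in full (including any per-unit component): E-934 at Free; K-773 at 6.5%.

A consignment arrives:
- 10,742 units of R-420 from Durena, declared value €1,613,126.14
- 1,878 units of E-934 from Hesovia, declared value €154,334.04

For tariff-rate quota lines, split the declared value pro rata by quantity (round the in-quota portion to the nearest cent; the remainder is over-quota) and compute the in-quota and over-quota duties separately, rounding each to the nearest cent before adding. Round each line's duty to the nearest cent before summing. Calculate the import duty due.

Line 1 (R-420, Durena, 10,742 units, €1,613,126.14):
Code R-420 is under a tariff-rate quota (threshold 4,011 units). In-quota: 4,011 units at 3%; over-quota: 6,731 units at 28.5%.
Pro-rata value split: in-quota = €1,613,126.14 × 4,011/10,742 = €602,331.87; over-quota = €1,613,126.14 − €602,331.87 = €1,010,794.27.
In-quota duty = €602,331.87 × 3% = €18,069.96. Over-quota duty = €1,010,794.27 × 28.5% = €288,076.37.
Line duty = €18,069.96 + €288,076.37 = €306,146.33.
Line 2 (E-934, Hesovia, 1,878 units, €154,334.04):
Base rate for E-934 is €0.14/unit.
Origin Hesovia qualifies under the Orar–Hesovia agreement and E-934 is covered: preferential rate Free applies instead.
Duty = €154,334.04 × 0% = €0.00.
Total = €306,146.33 + €0.00 = €306,146.33.

€306,146.33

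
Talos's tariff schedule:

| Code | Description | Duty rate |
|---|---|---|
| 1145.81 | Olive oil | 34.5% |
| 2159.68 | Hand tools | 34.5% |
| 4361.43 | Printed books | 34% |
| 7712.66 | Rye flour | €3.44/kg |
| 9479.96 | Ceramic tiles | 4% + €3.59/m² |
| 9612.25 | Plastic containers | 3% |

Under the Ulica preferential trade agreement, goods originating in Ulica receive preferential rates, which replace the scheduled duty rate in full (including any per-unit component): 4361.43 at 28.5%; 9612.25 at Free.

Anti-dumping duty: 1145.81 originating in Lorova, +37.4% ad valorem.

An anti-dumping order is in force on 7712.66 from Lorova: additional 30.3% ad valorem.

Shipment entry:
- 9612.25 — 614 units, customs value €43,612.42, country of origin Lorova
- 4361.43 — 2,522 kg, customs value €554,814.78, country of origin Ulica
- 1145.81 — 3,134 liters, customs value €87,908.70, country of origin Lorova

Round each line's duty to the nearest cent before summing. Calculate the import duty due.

€222,636.94

Line 1 (9612.25, Lorova, 614 units, €43,612.42):
Base rate for 9612.25 is 3%.
9612.25 has an FTA preferential rate, but origin Lorova is not Ulica; base rate stands.
Duty = €43,612.42 × 3% = €1,308.37.
Line 2 (4361.43, Ulica, 2,522 kg, €554,814.78):
Base rate for 4361.43 is 34%.
Origin Ulica qualifies under the Talos–Ulica agreement and 4361.43 is covered: preferential rate 28.5% applies instead.
Duty = €554,814.78 × 28.5% = €158,122.21.
Line 3 (1145.81, Lorova, 3,134 liters, €87,908.70):
Base rate for 1145.81 is 34.5%.
Additional duty on 1145.81 from Lorova: +37.4%. Applied ad valorem rate: 34.5% + 37.4% = 71.9%.
Duty = €87,908.70 × 71.9% = €63,206.36.
Total = €1,308.37 + €158,122.21 + €63,206.36 = €222,636.94.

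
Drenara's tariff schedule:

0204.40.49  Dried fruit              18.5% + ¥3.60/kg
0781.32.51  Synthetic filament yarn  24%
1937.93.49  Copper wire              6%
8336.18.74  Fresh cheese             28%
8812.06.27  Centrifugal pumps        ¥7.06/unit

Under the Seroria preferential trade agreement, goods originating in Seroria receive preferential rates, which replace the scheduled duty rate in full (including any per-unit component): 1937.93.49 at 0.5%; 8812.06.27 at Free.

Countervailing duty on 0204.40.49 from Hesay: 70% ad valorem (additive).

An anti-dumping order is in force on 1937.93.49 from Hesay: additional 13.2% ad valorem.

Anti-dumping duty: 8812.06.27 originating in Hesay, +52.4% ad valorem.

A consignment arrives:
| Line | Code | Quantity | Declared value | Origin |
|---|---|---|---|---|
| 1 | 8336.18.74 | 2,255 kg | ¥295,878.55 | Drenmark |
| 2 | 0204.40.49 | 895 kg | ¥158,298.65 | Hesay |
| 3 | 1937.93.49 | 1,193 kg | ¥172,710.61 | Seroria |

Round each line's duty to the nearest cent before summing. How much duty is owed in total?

Line 1 (8336.18.74, Drenmark, 2,255 kg, ¥295,878.55):
Base rate for 8336.18.74 is 28%.
Duty = ¥295,878.55 × 28% = ¥82,845.99.
Line 2 (0204.40.49, Hesay, 895 kg, ¥158,298.65):
Base rate for 0204.40.49 is 18.5% + ¥3.60/kg.
Additional duty on 0204.40.49 from Hesay: +70%. Applied ad valorem rate: 18.5% + 70% = 88.5%.
Duty = ¥158,298.65 × 88.5% + 895 × ¥3.60 = ¥143,316.31.
Line 3 (1937.93.49, Seroria, 1,193 kg, ¥172,710.61):
Base rate for 1937.93.49 is 6%.
Origin Seroria qualifies under the Drenara–Seroria agreement and 1937.93.49 is covered: preferential rate 0.5% applies instead.
The additional-duty order on 1937.93.49 targets Hesay, not Seroria; it does not apply.
Duty = ¥172,710.61 × 0.5% = ¥863.55.
Total = ¥82,845.99 + ¥143,316.31 + ¥863.55 = ¥227,025.85.

¥227,025.85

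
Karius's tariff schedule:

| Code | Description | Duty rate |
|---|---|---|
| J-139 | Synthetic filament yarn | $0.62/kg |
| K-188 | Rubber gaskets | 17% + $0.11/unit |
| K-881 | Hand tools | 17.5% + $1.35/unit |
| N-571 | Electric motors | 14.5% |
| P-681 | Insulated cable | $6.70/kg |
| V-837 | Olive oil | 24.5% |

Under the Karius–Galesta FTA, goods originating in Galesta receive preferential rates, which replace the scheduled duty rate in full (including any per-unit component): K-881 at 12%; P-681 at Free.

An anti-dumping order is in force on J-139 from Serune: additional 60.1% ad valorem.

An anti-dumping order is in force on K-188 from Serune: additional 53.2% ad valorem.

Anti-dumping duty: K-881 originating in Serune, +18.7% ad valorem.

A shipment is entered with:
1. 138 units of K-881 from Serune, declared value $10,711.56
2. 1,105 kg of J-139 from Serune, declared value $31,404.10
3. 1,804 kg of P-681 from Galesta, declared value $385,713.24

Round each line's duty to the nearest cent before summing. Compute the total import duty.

$23,622.84

Line 1 (K-881, Serune, 138 units, $10,711.56):
Base rate for K-881 is 17.5% + $1.35/unit.
K-881 has an FTA preferential rate, but origin Serune is not Galesta; base rate stands.
Additional duty on K-881 from Serune: +18.7%. Applied ad valorem rate: 17.5% + 18.7% = 36.2%.
Duty = $10,711.56 × 36.2% + 138 × $1.35 = $4,063.88.
Line 2 (J-139, Serune, 1,105 kg, $31,404.10):
Base rate for J-139 is $0.62/kg.
Additional duty on J-139 from Serune: +60.1% ad valorem. Applied ad valorem rate = 60.1%.
Duty = $31,404.10 × 60.1% + 1,105 × $0.62 = $19,558.96.
Line 3 (P-681, Galesta, 1,804 kg, $385,713.24):
Base rate for P-681 is $6.70/kg.
Origin Galesta qualifies under the Karius–Galesta agreement and P-681 is covered: preferential rate Free applies instead.
Duty = $385,713.24 × 0% = $0.00.
Total = $4,063.88 + $19,558.96 + $0.00 = $23,622.84.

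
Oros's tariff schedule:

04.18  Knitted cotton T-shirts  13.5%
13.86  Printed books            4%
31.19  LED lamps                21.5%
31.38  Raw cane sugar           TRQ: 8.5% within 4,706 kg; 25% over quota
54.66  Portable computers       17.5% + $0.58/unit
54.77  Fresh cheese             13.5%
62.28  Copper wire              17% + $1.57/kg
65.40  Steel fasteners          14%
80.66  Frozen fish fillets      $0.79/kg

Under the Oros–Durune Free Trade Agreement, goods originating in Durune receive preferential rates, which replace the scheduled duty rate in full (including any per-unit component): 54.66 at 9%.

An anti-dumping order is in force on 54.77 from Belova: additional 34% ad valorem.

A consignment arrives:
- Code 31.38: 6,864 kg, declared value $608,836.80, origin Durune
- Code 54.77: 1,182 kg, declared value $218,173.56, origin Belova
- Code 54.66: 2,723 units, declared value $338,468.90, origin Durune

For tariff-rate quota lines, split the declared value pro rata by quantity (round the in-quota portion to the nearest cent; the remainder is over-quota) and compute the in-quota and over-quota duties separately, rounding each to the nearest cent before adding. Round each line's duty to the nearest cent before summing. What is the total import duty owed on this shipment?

$217,429.18

Line 1 (31.38, Durune, 6,864 kg, $608,836.80):
Code 31.38 is under a tariff-rate quota (threshold 4,706 kg). In-quota: 4,706 kg at 8.5%; over-quota: 2,158 kg at 25%.
Pro-rata value split: in-quota = $608,836.80 × 4,706/6,864 = $417,422.20; over-quota = $608,836.80 − $417,422.20 = $191,414.60.
In-quota duty = $417,422.20 × 8.5% = $35,480.89. Over-quota duty = $191,414.60 × 25% = $47,853.65.
Line duty = $35,480.89 + $47,853.65 = $83,334.54.
Line 2 (54.77, Belova, 1,182 kg, $218,173.56):
Base rate for 54.77 is 13.5%.
Additional duty on 54.77 from Belova: +34%. Applied ad valorem rate: 13.5% + 34% = 47.5%.
Duty = $218,173.56 × 47.5% = $103,632.44.
Line 3 (54.66, Durune, 2,723 units, $338,468.90):
Base rate for 54.66 is 17.5% + $0.58/unit.
Origin Durune qualifies under the Oros–Durune agreement and 54.66 is covered: preferential rate 9% applies instead.
Duty = $338,468.90 × 9% = $30,462.20.
Total = $83,334.54 + $103,632.44 + $30,462.20 = $217,429.18.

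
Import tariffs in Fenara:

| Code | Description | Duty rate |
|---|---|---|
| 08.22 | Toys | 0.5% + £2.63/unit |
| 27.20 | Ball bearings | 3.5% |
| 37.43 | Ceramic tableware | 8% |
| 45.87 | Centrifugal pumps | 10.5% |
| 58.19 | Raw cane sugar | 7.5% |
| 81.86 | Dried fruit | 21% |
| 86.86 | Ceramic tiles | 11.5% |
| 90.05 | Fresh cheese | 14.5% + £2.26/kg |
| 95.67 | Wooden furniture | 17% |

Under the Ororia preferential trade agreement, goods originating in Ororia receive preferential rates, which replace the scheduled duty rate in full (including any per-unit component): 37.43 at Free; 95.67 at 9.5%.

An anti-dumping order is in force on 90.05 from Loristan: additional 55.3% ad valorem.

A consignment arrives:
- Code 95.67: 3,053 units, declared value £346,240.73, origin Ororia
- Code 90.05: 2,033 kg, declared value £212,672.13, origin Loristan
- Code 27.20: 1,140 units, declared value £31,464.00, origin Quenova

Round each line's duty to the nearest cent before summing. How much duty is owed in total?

Line 1 (95.67, Ororia, 3,053 units, £346,240.73):
Base rate for 95.67 is 17%.
Origin Ororia qualifies under the Fenara–Ororia agreement and 95.67 is covered: preferential rate 9.5% applies instead.
Duty = £346,240.73 × 9.5% = £32,892.87.
Line 2 (90.05, Loristan, 2,033 kg, £212,672.13):
Base rate for 90.05 is 14.5% + £2.26/kg.
Additional duty on 90.05 from Loristan: +55.3%. Applied ad valorem rate: 14.5% + 55.3% = 69.8%.
Duty = £212,672.13 × 69.8% + 2,033 × £2.26 = £153,039.73.
Line 3 (27.20, Quenova, 1,140 units, £31,464.00):
Base rate for 27.20 is 3.5%.
Duty = £31,464.00 × 3.5% = £1,101.24.
Total = £32,892.87 + £153,039.73 + £1,101.24 = £187,033.84.

£187,033.84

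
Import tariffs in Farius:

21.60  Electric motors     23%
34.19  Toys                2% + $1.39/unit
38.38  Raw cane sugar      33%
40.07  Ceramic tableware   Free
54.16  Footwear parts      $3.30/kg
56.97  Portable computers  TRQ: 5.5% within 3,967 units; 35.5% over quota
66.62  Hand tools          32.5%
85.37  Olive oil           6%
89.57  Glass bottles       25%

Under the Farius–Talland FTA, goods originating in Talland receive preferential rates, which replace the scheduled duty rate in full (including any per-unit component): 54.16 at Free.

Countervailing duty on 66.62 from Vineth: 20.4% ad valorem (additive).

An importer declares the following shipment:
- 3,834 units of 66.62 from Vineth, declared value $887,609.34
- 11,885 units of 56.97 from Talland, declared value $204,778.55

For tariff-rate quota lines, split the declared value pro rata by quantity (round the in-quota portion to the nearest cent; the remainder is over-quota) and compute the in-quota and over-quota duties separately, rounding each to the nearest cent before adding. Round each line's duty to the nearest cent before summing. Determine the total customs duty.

Line 1 (66.62, Vineth, 3,834 units, $887,609.34):
Base rate for 66.62 is 32.5%.
Additional duty on 66.62 from Vineth: +20.4%. Applied ad valorem rate: 32.5% + 20.4% = 52.9%.
Duty = $887,609.34 × 52.9% = $469,545.34.
Line 2 (56.97, Talland, 11,885 units, $204,778.55):
Code 56.97 is under a tariff-rate quota (threshold 3,967 units). In-quota: 3,967 units at 5.5%; over-quota: 7,918 units at 35.5%.
Pro-rata value split: in-quota = $204,778.55 × 3,967/11,885 = $68,351.41; over-quota = $204,778.55 − $68,351.41 = $136,427.14.
In-quota duty = $68,351.41 × 5.5% = $3,759.33. Over-quota duty = $136,427.14 × 35.5% = $48,431.63.
Line duty = $3,759.33 + $48,431.63 = $52,190.96.
Total = $469,545.34 + $52,190.96 = $521,736.30.

$521,736.30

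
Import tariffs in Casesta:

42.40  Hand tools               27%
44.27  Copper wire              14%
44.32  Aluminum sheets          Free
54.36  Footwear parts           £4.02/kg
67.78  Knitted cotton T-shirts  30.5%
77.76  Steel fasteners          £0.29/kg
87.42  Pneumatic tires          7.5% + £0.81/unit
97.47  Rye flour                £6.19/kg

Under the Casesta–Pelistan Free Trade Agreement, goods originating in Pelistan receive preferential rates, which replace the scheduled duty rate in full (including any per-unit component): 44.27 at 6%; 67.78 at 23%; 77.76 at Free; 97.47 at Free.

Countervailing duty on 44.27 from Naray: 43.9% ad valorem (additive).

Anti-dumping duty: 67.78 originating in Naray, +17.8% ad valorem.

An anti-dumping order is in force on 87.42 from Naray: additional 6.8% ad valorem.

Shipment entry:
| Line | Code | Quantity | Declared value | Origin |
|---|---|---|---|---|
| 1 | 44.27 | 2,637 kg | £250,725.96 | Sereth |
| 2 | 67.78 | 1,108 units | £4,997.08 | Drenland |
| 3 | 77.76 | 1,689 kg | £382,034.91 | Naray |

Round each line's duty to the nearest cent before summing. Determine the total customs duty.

£37,115.55

Line 1 (44.27, Sereth, 2,637 kg, £250,725.96):
Base rate for 44.27 is 14%.
44.27 has an FTA preferential rate, but origin Sereth is not Pelistan; base rate stands.
The additional-duty order on 44.27 targets Naray, not Sereth; it does not apply.
Duty = £250,725.96 × 14% = £35,101.63.
Line 2 (67.78, Drenland, 1,108 units, £4,997.08):
Base rate for 67.78 is 30.5%.
67.78 has an FTA preferential rate, but origin Drenland is not Pelistan; base rate stands.
The additional-duty order on 67.78 targets Naray, not Drenland; it does not apply.
Duty = £4,997.08 × 30.5% = £1,524.11.
Line 3 (77.76, Naray, 1,689 kg, £382,034.91):
Base rate for 77.76 is £0.29/kg.
77.76 has an FTA preferential rate, but origin Naray is not Pelistan; base rate stands.
Duty = 1,689 × £0.29 = £489.81.
Total = £35,101.63 + £1,524.11 + £489.81 = £37,115.55.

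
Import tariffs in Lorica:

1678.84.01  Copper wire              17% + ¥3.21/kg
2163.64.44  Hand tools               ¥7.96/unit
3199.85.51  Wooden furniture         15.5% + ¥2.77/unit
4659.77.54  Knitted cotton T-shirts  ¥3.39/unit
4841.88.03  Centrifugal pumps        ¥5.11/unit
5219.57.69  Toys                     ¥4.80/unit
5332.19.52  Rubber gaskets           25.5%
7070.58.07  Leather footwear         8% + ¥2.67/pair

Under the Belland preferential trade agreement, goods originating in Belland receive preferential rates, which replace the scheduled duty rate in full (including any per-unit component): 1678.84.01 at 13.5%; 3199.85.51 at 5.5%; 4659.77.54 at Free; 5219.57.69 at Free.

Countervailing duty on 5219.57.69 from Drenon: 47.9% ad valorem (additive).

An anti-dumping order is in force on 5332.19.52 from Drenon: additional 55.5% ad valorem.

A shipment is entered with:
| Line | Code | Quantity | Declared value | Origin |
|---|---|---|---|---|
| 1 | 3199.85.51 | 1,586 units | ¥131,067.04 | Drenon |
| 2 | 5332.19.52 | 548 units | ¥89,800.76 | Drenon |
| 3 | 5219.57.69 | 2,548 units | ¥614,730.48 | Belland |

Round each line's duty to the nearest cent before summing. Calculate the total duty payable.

Line 1 (3199.85.51, Drenon, 1,586 units, ¥131,067.04):
Base rate for 3199.85.51 is 15.5% + ¥2.77/unit.
3199.85.51 has an FTA preferential rate, but origin Drenon is not Belland; base rate stands.
Duty = ¥131,067.04 × 15.5% + 1,586 × ¥2.77 = ¥24,708.61.
Line 2 (5332.19.52, Drenon, 548 units, ¥89,800.76):
Base rate for 5332.19.52 is 25.5%.
Additional duty on 5332.19.52 from Drenon: +55.5%. Applied ad valorem rate: 25.5% + 55.5% = 81%.
Duty = ¥89,800.76 × 81% = ¥72,738.62.
Line 3 (5219.57.69, Belland, 2,548 units, ¥614,730.48):
Base rate for 5219.57.69 is ¥4.80/unit.
Origin Belland qualifies under the Lorica–Belland agreement and 5219.57.69 is covered: preferential rate Free applies instead.
The additional-duty order on 5219.57.69 targets Drenon, not Belland; it does not apply.
Duty = ¥614,730.48 × 0% = ¥0.00.
Total = ¥24,708.61 + ¥72,738.62 + ¥0.00 = ¥97,447.23.

¥97,447.23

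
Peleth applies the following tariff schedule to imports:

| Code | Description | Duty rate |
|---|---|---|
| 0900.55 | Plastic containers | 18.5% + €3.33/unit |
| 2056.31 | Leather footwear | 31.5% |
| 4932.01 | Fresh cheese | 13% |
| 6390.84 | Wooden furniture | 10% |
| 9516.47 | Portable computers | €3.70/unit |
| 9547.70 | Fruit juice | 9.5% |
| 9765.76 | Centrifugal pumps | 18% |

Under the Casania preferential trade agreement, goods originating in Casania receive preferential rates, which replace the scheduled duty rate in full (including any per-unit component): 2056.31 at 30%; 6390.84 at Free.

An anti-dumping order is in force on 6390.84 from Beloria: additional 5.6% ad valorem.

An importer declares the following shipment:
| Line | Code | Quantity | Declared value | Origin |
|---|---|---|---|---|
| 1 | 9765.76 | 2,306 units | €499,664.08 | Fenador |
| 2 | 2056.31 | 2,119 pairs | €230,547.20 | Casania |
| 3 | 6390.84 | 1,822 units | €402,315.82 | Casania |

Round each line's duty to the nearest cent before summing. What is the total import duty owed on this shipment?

€159,103.69

Line 1 (9765.76, Fenador, 2,306 units, €499,664.08):
Base rate for 9765.76 is 18%.
Duty = €499,664.08 × 18% = €89,939.53.
Line 2 (2056.31, Casania, 2,119 pairs, €230,547.20):
Base rate for 2056.31 is 31.5%.
Origin Casania qualifies under the Peleth–Casania agreement and 2056.31 is covered: preferential rate 30% applies instead.
Duty = €230,547.20 × 30% = €69,164.16.
Line 3 (6390.84, Casania, 1,822 units, €402,315.82):
Base rate for 6390.84 is 10%.
Origin Casania qualifies under the Peleth–Casania agreement and 6390.84 is covered: preferential rate Free applies instead.
The additional-duty order on 6390.84 targets Beloria, not Casania; it does not apply.
Duty = €402,315.82 × 0% = €0.00.
Total = €89,939.53 + €69,164.16 + €0.00 = €159,103.69.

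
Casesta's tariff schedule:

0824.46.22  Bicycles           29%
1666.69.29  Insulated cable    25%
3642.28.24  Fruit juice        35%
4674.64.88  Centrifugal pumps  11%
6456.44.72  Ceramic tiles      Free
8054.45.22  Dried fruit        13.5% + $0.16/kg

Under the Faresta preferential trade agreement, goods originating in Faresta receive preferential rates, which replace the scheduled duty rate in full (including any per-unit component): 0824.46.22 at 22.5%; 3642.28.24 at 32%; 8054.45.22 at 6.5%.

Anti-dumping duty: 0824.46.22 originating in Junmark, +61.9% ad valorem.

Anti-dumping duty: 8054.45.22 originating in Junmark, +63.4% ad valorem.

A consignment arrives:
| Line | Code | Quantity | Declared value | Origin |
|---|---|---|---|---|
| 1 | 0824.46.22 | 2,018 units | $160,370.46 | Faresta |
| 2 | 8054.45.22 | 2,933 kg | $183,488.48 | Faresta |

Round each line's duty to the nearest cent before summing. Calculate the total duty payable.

$48,010.10

Line 1 (0824.46.22, Faresta, 2,018 units, $160,370.46):
Base rate for 0824.46.22 is 29%.
Origin Faresta qualifies under the Casesta–Faresta agreement and 0824.46.22 is covered: preferential rate 22.5% applies instead.
The additional-duty order on 0824.46.22 targets Junmark, not Faresta; it does not apply.
Duty = $160,370.46 × 22.5% = $36,083.35.
Line 2 (8054.45.22, Faresta, 2,933 kg, $183,488.48):
Base rate for 8054.45.22 is 13.5% + $0.16/kg.
Origin Faresta qualifies under the Casesta–Faresta agreement and 8054.45.22 is covered: preferential rate 6.5% applies instead.
The additional-duty order on 8054.45.22 targets Junmark, not Faresta; it does not apply.
Duty = $183,488.48 × 6.5% = $11,926.75.
Total = $36,083.35 + $11,926.75 = $48,010.10.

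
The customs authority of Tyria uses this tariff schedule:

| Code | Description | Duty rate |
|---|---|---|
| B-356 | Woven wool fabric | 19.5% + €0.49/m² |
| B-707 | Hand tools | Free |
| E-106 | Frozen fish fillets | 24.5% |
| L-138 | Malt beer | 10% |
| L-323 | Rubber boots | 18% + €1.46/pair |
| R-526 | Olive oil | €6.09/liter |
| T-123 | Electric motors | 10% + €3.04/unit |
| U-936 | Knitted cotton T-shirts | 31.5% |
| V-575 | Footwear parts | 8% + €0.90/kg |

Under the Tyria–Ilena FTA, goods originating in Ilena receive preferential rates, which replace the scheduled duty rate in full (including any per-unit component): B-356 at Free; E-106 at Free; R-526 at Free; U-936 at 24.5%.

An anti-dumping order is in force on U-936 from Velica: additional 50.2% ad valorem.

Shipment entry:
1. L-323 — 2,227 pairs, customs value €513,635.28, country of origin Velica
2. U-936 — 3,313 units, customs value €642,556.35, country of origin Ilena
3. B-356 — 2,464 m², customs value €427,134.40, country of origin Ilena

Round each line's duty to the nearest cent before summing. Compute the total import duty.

Line 1 (L-323, Velica, 2,227 pairs, €513,635.28):
Base rate for L-323 is 18% + €1.46/pair.
Duty = €513,635.28 × 18% + 2,227 × €1.46 = €95,705.77.
Line 2 (U-936, Ilena, 3,313 units, €642,556.35):
Base rate for U-936 is 31.5%.
Origin Ilena qualifies under the Tyria–Ilena agreement and U-936 is covered: preferential rate 24.5% applies instead.
The additional-duty order on U-936 targets Velica, not Ilena; it does not apply.
Duty = €642,556.35 × 24.5% = €157,426.31.
Line 3 (B-356, Ilena, 2,464 m², €427,134.40):
Base rate for B-356 is 19.5% + €0.49/m².
Origin Ilena qualifies under the Tyria–Ilena agreement and B-356 is covered: preferential rate Free applies instead.
Duty = €427,134.40 × 0% = €0.00.
Total = €95,705.77 + €157,426.31 + €0.00 = €253,132.08.

€253,132.08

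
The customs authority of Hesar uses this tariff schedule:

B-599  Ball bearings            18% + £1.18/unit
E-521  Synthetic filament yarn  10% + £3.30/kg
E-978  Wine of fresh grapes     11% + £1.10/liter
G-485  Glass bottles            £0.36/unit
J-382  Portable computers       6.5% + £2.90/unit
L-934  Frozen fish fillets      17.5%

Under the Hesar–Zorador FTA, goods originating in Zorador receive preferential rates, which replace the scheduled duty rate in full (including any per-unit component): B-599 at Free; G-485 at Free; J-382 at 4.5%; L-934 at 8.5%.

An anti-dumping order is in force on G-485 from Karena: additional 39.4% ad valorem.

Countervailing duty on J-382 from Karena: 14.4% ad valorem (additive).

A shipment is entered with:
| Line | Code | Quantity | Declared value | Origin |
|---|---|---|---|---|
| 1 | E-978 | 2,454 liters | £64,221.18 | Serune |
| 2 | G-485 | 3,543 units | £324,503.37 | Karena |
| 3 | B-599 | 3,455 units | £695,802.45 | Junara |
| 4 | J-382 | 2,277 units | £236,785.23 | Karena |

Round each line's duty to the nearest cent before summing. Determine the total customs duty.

Line 1 (E-978, Serune, 2,454 liters, £64,221.18):
Base rate for E-978 is 11% + £1.10/liter.
Duty = £64,221.18 × 11% + 2,454 × £1.10 = £9,763.73.
Line 2 (G-485, Karena, 3,543 units, £324,503.37):
Base rate for G-485 is £0.36/unit.
G-485 has an FTA preferential rate, but origin Karena is not Zorador; base rate stands.
Additional duty on G-485 from Karena: +39.4% ad valorem. Applied ad valorem rate = 39.4%.
Duty = £324,503.37 × 39.4% + 3,543 × £0.36 = £129,129.81.
Line 3 (B-599, Junara, 3,455 units, £695,802.45):
Base rate for B-599 is 18% + £1.18/unit.
B-599 has an FTA preferential rate, but origin Junara is not Zorador; base rate stands.
Duty = £695,802.45 × 18% + 3,455 × £1.18 = £129,321.34.
Line 4 (J-382, Karena, 2,277 units, £236,785.23):
Base rate for J-382 is 6.5% + £2.90/unit.
J-382 has an FTA preferential rate, but origin Karena is not Zorador; base rate stands.
Additional duty on J-382 from Karena: +14.4%. Applied ad valorem rate: 6.5% + 14.4% = 20.9%.
Duty = £236,785.23 × 20.9% + 2,277 × £2.90 = £56,091.41.
Total = £9,763.73 + £129,129.81 + £129,321.34 + £56,091.41 = £324,306.29.

£324,306.29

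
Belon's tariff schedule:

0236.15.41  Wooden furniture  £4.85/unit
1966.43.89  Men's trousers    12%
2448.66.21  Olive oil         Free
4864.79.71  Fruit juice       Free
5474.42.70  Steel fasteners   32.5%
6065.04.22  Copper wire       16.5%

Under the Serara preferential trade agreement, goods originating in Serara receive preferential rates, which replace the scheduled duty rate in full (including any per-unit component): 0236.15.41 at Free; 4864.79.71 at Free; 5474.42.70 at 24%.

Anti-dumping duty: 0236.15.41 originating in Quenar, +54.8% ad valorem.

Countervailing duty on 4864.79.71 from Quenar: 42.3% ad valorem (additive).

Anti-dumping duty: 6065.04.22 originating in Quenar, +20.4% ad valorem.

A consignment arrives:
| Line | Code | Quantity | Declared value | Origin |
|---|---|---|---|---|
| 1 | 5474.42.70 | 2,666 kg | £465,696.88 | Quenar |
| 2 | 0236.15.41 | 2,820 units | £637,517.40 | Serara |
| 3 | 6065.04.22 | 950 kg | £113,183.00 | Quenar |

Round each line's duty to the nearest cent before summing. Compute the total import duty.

£193,116.02

Line 1 (5474.42.70, Quenar, 2,666 kg, £465,696.88):
Base rate for 5474.42.70 is 32.5%.
5474.42.70 has an FTA preferential rate, but origin Quenar is not Serara; base rate stands.
Duty = £465,696.88 × 32.5% = £151,351.49.
Line 2 (0236.15.41, Serara, 2,820 units, £637,517.40):
Base rate for 0236.15.41 is £4.85/unit.
Origin Serara qualifies under the Belon–Serara agreement and 0236.15.41 is covered: preferential rate Free applies instead.
The additional-duty order on 0236.15.41 targets Quenar, not Serara; it does not apply.
Duty = £637,517.40 × 0% = £0.00.
Line 3 (6065.04.22, Quenar, 950 kg, £113,183.00):
Base rate for 6065.04.22 is 16.5%.
Additional duty on 6065.04.22 from Quenar: +20.4%. Applied ad valorem rate: 16.5% + 20.4% = 36.9%.
Duty = £113,183.00 × 36.9% = £41,764.53.
Total = £151,351.49 + £0.00 + £41,764.53 = £193,116.02.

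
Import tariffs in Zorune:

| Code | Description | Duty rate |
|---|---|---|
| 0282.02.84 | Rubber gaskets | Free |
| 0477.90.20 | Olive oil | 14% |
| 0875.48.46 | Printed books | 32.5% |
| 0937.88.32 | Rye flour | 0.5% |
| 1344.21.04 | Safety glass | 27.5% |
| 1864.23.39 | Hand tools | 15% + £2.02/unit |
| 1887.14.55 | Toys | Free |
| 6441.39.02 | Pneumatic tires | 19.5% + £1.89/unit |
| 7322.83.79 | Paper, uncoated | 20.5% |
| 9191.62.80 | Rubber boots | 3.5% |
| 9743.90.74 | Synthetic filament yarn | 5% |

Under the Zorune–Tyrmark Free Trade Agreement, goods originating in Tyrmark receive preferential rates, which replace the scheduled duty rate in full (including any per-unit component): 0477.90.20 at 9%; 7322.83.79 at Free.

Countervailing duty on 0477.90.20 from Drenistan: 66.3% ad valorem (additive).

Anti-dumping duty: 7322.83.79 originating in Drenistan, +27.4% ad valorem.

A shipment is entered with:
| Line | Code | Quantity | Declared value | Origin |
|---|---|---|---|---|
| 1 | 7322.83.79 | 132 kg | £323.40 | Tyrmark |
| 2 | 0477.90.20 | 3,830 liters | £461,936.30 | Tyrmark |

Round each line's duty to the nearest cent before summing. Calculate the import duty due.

£41,574.27

Line 1 (7322.83.79, Tyrmark, 132 kg, £323.40):
Base rate for 7322.83.79 is 20.5%.
Origin Tyrmark qualifies under the Zorune–Tyrmark agreement and 7322.83.79 is covered: preferential rate Free applies instead.
The additional-duty order on 7322.83.79 targets Drenistan, not Tyrmark; it does not apply.
Duty = £323.40 × 0% = £0.00.
Line 2 (0477.90.20, Tyrmark, 3,830 liters, £461,936.30):
Base rate for 0477.90.20 is 14%.
Origin Tyrmark qualifies under the Zorune–Tyrmark agreement and 0477.90.20 is covered: preferential rate 9% applies instead.
The additional-duty order on 0477.90.20 targets Drenistan, not Tyrmark; it does not apply.
Duty = £461,936.30 × 9% = £41,574.27.
Total = £0.00 + £41,574.27 = £41,574.27.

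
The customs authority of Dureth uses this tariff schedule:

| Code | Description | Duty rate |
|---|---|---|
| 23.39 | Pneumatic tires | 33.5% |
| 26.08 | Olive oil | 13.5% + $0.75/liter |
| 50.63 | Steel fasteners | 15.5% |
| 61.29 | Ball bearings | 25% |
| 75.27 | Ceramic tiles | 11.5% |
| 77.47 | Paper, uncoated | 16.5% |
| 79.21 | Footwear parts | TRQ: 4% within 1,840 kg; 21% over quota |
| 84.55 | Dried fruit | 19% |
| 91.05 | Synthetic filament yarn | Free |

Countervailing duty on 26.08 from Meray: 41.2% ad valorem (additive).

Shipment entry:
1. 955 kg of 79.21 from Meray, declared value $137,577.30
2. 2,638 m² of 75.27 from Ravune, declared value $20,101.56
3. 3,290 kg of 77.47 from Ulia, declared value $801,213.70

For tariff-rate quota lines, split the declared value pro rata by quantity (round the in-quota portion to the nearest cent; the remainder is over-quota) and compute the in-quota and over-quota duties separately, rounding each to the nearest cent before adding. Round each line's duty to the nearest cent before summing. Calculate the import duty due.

Line 1 (79.21, Meray, 955 kg, $137,577.30):
Code 79.21 is under a tariff-rate quota (threshold 1,840 kg). Quantity 955 kg is within the quota, so the in-quota rate 4% applies to the full value.
Duty = $137,577.30 × 4% = $5,503.09.
Line 2 (75.27, Ravune, 2,638 m², $20,101.56):
Base rate for 75.27 is 11.5%.
Duty = $20,101.56 × 11.5% = $2,311.68.
Line 3 (77.47, Ulia, 3,290 kg, $801,213.70):
Base rate for 77.47 is 16.5%.
Duty = $801,213.70 × 16.5% = $132,200.26.
Total = $5,503.09 + $2,311.68 + $132,200.26 = $140,015.03.

$140,015.03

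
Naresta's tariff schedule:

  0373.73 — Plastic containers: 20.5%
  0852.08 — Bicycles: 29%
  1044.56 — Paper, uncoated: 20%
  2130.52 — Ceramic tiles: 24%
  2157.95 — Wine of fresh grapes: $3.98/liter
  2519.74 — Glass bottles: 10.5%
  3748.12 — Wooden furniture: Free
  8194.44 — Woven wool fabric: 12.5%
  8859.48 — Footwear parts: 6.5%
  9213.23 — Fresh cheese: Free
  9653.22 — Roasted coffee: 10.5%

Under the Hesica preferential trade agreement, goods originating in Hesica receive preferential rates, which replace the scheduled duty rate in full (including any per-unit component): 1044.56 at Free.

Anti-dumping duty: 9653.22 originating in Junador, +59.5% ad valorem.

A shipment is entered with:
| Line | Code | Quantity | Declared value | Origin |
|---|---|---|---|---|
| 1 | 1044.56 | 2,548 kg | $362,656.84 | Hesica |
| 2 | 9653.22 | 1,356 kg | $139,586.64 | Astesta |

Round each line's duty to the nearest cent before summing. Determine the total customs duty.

Line 1 (1044.56, Hesica, 2,548 kg, $362,656.84):
Base rate for 1044.56 is 20%.
Origin Hesica qualifies under the Naresta–Hesica agreement and 1044.56 is covered: preferential rate Free applies instead.
Duty = $362,656.84 × 0% = $0.00.
Line 2 (9653.22, Astesta, 1,356 kg, $139,586.64):
Base rate for 9653.22 is 10.5%.
The additional-duty order on 9653.22 targets Junador, not Astesta; it does not apply.
Duty = $139,586.64 × 10.5% = $14,656.60.
Total = $0.00 + $14,656.60 = $14,656.60.

$14,656.60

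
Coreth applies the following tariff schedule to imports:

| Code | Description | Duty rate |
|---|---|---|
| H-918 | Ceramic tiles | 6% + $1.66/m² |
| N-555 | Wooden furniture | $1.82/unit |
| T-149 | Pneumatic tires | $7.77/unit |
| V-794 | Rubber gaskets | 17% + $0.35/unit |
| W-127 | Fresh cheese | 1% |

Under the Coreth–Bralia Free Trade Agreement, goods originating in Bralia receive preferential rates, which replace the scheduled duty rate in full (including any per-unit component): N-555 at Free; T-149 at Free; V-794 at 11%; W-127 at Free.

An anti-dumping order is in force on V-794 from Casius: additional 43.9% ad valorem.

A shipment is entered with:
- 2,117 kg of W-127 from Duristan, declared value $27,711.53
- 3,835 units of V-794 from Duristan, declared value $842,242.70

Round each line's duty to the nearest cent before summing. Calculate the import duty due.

Line 1 (W-127, Duristan, 2,117 kg, $27,711.53):
Base rate for W-127 is 1%.
W-127 has an FTA preferential rate, but origin Duristan is not Bralia; base rate stands.
Duty = $27,711.53 × 1% = $277.12.
Line 2 (V-794, Duristan, 3,835 units, $842,242.70):
Base rate for V-794 is 17% + $0.35/unit.
V-794 has an FTA preferential rate, but origin Duristan is not Bralia; base rate stands.
The additional-duty order on V-794 targets Casius, not Duristan; it does not apply.
Duty = $842,242.70 × 17% + 3,835 × $0.35 = $144,523.51.
Total = $277.12 + $144,523.51 = $144,800.63.

$144,800.63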